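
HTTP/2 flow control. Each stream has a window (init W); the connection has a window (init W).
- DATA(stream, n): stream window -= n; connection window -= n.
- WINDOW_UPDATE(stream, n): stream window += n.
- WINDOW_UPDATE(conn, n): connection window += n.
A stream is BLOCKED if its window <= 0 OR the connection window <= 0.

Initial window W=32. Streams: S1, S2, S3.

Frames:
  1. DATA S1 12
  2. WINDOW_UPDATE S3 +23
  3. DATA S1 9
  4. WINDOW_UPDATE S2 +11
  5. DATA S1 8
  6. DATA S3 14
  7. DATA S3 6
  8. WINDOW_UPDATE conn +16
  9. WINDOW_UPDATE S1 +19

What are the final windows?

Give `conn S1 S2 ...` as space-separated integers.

Op 1: conn=20 S1=20 S2=32 S3=32 blocked=[]
Op 2: conn=20 S1=20 S2=32 S3=55 blocked=[]
Op 3: conn=11 S1=11 S2=32 S3=55 blocked=[]
Op 4: conn=11 S1=11 S2=43 S3=55 blocked=[]
Op 5: conn=3 S1=3 S2=43 S3=55 blocked=[]
Op 6: conn=-11 S1=3 S2=43 S3=41 blocked=[1, 2, 3]
Op 7: conn=-17 S1=3 S2=43 S3=35 blocked=[1, 2, 3]
Op 8: conn=-1 S1=3 S2=43 S3=35 blocked=[1, 2, 3]
Op 9: conn=-1 S1=22 S2=43 S3=35 blocked=[1, 2, 3]

Answer: -1 22 43 35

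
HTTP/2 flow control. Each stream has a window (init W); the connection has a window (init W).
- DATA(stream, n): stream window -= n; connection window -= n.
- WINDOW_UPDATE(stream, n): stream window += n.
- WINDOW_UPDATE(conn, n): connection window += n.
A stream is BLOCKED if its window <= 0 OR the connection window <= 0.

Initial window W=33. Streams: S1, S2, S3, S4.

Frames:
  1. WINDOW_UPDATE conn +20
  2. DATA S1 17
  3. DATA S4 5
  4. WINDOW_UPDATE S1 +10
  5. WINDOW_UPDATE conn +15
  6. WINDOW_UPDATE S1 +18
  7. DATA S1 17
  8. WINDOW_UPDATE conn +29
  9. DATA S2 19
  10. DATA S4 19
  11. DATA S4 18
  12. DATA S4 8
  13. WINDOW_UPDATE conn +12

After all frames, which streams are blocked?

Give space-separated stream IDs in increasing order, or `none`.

Op 1: conn=53 S1=33 S2=33 S3=33 S4=33 blocked=[]
Op 2: conn=36 S1=16 S2=33 S3=33 S4=33 blocked=[]
Op 3: conn=31 S1=16 S2=33 S3=33 S4=28 blocked=[]
Op 4: conn=31 S1=26 S2=33 S3=33 S4=28 blocked=[]
Op 5: conn=46 S1=26 S2=33 S3=33 S4=28 blocked=[]
Op 6: conn=46 S1=44 S2=33 S3=33 S4=28 blocked=[]
Op 7: conn=29 S1=27 S2=33 S3=33 S4=28 blocked=[]
Op 8: conn=58 S1=27 S2=33 S3=33 S4=28 blocked=[]
Op 9: conn=39 S1=27 S2=14 S3=33 S4=28 blocked=[]
Op 10: conn=20 S1=27 S2=14 S3=33 S4=9 blocked=[]
Op 11: conn=2 S1=27 S2=14 S3=33 S4=-9 blocked=[4]
Op 12: conn=-6 S1=27 S2=14 S3=33 S4=-17 blocked=[1, 2, 3, 4]
Op 13: conn=6 S1=27 S2=14 S3=33 S4=-17 blocked=[4]

Answer: S4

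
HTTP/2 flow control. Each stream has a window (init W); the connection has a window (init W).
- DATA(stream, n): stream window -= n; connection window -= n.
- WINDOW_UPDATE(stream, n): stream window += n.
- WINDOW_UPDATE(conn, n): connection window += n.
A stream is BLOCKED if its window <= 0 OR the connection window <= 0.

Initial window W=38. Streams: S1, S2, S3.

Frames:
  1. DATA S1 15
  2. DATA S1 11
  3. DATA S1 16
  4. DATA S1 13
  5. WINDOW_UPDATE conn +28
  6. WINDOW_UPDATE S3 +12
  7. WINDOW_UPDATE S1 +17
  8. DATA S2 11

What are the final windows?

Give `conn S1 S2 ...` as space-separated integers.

Answer: 0 0 27 50

Derivation:
Op 1: conn=23 S1=23 S2=38 S3=38 blocked=[]
Op 2: conn=12 S1=12 S2=38 S3=38 blocked=[]
Op 3: conn=-4 S1=-4 S2=38 S3=38 blocked=[1, 2, 3]
Op 4: conn=-17 S1=-17 S2=38 S3=38 blocked=[1, 2, 3]
Op 5: conn=11 S1=-17 S2=38 S3=38 blocked=[1]
Op 6: conn=11 S1=-17 S2=38 S3=50 blocked=[1]
Op 7: conn=11 S1=0 S2=38 S3=50 blocked=[1]
Op 8: conn=0 S1=0 S2=27 S3=50 blocked=[1, 2, 3]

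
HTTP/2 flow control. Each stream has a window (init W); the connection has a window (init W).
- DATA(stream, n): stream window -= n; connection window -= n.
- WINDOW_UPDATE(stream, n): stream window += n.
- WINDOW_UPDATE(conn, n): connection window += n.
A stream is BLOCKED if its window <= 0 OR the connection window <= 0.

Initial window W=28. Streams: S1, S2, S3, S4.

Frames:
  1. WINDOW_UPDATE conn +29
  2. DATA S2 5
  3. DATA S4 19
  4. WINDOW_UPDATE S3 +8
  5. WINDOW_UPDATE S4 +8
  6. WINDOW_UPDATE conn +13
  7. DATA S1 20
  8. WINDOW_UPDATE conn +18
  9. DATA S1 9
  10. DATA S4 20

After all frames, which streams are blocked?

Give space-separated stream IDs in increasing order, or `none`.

Op 1: conn=57 S1=28 S2=28 S3=28 S4=28 blocked=[]
Op 2: conn=52 S1=28 S2=23 S3=28 S4=28 blocked=[]
Op 3: conn=33 S1=28 S2=23 S3=28 S4=9 blocked=[]
Op 4: conn=33 S1=28 S2=23 S3=36 S4=9 blocked=[]
Op 5: conn=33 S1=28 S2=23 S3=36 S4=17 blocked=[]
Op 6: conn=46 S1=28 S2=23 S3=36 S4=17 blocked=[]
Op 7: conn=26 S1=8 S2=23 S3=36 S4=17 blocked=[]
Op 8: conn=44 S1=8 S2=23 S3=36 S4=17 blocked=[]
Op 9: conn=35 S1=-1 S2=23 S3=36 S4=17 blocked=[1]
Op 10: conn=15 S1=-1 S2=23 S3=36 S4=-3 blocked=[1, 4]

Answer: S1 S4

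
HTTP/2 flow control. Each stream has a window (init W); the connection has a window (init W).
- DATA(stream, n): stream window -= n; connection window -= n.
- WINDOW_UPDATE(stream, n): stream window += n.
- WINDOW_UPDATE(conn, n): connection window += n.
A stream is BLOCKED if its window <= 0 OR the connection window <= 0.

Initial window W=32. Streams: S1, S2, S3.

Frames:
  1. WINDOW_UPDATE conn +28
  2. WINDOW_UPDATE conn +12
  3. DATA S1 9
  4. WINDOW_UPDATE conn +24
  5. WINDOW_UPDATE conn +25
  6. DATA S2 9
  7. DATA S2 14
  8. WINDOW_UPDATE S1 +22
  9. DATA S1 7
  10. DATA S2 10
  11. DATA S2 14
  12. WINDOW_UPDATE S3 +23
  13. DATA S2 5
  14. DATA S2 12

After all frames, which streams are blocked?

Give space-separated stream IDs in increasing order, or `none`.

Op 1: conn=60 S1=32 S2=32 S3=32 blocked=[]
Op 2: conn=72 S1=32 S2=32 S3=32 blocked=[]
Op 3: conn=63 S1=23 S2=32 S3=32 blocked=[]
Op 4: conn=87 S1=23 S2=32 S3=32 blocked=[]
Op 5: conn=112 S1=23 S2=32 S3=32 blocked=[]
Op 6: conn=103 S1=23 S2=23 S3=32 blocked=[]
Op 7: conn=89 S1=23 S2=9 S3=32 blocked=[]
Op 8: conn=89 S1=45 S2=9 S3=32 blocked=[]
Op 9: conn=82 S1=38 S2=9 S3=32 blocked=[]
Op 10: conn=72 S1=38 S2=-1 S3=32 blocked=[2]
Op 11: conn=58 S1=38 S2=-15 S3=32 blocked=[2]
Op 12: conn=58 S1=38 S2=-15 S3=55 blocked=[2]
Op 13: conn=53 S1=38 S2=-20 S3=55 blocked=[2]
Op 14: conn=41 S1=38 S2=-32 S3=55 blocked=[2]

Answer: S2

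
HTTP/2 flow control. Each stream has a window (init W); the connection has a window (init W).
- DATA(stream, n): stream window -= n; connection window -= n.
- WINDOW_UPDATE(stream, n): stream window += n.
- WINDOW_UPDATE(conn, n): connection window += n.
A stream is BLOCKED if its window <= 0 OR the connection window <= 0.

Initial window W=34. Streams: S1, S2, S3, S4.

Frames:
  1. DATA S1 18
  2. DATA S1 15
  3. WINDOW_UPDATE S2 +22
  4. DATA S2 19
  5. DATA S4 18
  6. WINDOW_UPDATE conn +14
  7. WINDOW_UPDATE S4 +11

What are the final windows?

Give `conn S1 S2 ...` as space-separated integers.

Answer: -22 1 37 34 27

Derivation:
Op 1: conn=16 S1=16 S2=34 S3=34 S4=34 blocked=[]
Op 2: conn=1 S1=1 S2=34 S3=34 S4=34 blocked=[]
Op 3: conn=1 S1=1 S2=56 S3=34 S4=34 blocked=[]
Op 4: conn=-18 S1=1 S2=37 S3=34 S4=34 blocked=[1, 2, 3, 4]
Op 5: conn=-36 S1=1 S2=37 S3=34 S4=16 blocked=[1, 2, 3, 4]
Op 6: conn=-22 S1=1 S2=37 S3=34 S4=16 blocked=[1, 2, 3, 4]
Op 7: conn=-22 S1=1 S2=37 S3=34 S4=27 blocked=[1, 2, 3, 4]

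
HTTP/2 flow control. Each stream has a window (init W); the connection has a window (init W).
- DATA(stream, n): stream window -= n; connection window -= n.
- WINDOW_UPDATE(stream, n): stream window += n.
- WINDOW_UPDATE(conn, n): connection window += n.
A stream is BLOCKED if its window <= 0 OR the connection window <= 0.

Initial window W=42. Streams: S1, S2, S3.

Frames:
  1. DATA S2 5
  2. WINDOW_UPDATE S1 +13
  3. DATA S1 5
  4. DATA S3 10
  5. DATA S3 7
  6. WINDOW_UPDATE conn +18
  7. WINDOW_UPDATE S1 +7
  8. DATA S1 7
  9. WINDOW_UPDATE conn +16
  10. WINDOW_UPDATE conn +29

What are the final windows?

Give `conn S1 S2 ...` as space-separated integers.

Answer: 71 50 37 25

Derivation:
Op 1: conn=37 S1=42 S2=37 S3=42 blocked=[]
Op 2: conn=37 S1=55 S2=37 S3=42 blocked=[]
Op 3: conn=32 S1=50 S2=37 S3=42 blocked=[]
Op 4: conn=22 S1=50 S2=37 S3=32 blocked=[]
Op 5: conn=15 S1=50 S2=37 S3=25 blocked=[]
Op 6: conn=33 S1=50 S2=37 S3=25 blocked=[]
Op 7: conn=33 S1=57 S2=37 S3=25 blocked=[]
Op 8: conn=26 S1=50 S2=37 S3=25 blocked=[]
Op 9: conn=42 S1=50 S2=37 S3=25 blocked=[]
Op 10: conn=71 S1=50 S2=37 S3=25 blocked=[]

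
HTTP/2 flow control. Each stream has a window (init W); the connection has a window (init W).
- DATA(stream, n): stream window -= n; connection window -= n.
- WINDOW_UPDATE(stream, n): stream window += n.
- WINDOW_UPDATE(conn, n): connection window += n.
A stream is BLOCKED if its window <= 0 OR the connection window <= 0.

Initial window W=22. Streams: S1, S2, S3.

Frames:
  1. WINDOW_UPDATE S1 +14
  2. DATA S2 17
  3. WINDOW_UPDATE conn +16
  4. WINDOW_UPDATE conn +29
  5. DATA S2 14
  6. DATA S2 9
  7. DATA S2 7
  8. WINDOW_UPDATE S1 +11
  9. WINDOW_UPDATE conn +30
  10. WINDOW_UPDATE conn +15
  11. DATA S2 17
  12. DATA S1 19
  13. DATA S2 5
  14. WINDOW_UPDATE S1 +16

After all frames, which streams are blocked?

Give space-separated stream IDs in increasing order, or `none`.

Op 1: conn=22 S1=36 S2=22 S3=22 blocked=[]
Op 2: conn=5 S1=36 S2=5 S3=22 blocked=[]
Op 3: conn=21 S1=36 S2=5 S3=22 blocked=[]
Op 4: conn=50 S1=36 S2=5 S3=22 blocked=[]
Op 5: conn=36 S1=36 S2=-9 S3=22 blocked=[2]
Op 6: conn=27 S1=36 S2=-18 S3=22 blocked=[2]
Op 7: conn=20 S1=36 S2=-25 S3=22 blocked=[2]
Op 8: conn=20 S1=47 S2=-25 S3=22 blocked=[2]
Op 9: conn=50 S1=47 S2=-25 S3=22 blocked=[2]
Op 10: conn=65 S1=47 S2=-25 S3=22 blocked=[2]
Op 11: conn=48 S1=47 S2=-42 S3=22 blocked=[2]
Op 12: conn=29 S1=28 S2=-42 S3=22 blocked=[2]
Op 13: conn=24 S1=28 S2=-47 S3=22 blocked=[2]
Op 14: conn=24 S1=44 S2=-47 S3=22 blocked=[2]

Answer: S2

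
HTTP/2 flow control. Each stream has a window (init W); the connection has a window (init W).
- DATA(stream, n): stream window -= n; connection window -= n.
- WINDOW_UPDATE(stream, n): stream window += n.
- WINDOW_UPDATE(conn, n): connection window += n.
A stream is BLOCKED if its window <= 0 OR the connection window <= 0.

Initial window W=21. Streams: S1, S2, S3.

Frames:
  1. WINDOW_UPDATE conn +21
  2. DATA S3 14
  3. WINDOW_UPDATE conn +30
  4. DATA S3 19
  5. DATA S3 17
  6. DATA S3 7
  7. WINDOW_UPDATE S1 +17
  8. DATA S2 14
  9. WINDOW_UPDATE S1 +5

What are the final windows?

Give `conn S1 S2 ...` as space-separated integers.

Op 1: conn=42 S1=21 S2=21 S3=21 blocked=[]
Op 2: conn=28 S1=21 S2=21 S3=7 blocked=[]
Op 3: conn=58 S1=21 S2=21 S3=7 blocked=[]
Op 4: conn=39 S1=21 S2=21 S3=-12 blocked=[3]
Op 5: conn=22 S1=21 S2=21 S3=-29 blocked=[3]
Op 6: conn=15 S1=21 S2=21 S3=-36 blocked=[3]
Op 7: conn=15 S1=38 S2=21 S3=-36 blocked=[3]
Op 8: conn=1 S1=38 S2=7 S3=-36 blocked=[3]
Op 9: conn=1 S1=43 S2=7 S3=-36 blocked=[3]

Answer: 1 43 7 -36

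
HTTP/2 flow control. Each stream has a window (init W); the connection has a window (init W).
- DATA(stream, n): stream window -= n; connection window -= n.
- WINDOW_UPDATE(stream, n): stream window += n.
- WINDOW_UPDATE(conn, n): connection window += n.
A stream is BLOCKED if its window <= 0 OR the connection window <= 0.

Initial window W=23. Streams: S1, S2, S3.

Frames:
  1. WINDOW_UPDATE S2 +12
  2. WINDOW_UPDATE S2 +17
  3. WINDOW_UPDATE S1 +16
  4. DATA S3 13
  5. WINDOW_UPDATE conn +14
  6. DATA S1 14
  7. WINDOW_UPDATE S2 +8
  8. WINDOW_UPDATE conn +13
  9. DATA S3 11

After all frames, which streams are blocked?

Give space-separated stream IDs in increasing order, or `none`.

Op 1: conn=23 S1=23 S2=35 S3=23 blocked=[]
Op 2: conn=23 S1=23 S2=52 S3=23 blocked=[]
Op 3: conn=23 S1=39 S2=52 S3=23 blocked=[]
Op 4: conn=10 S1=39 S2=52 S3=10 blocked=[]
Op 5: conn=24 S1=39 S2=52 S3=10 blocked=[]
Op 6: conn=10 S1=25 S2=52 S3=10 blocked=[]
Op 7: conn=10 S1=25 S2=60 S3=10 blocked=[]
Op 8: conn=23 S1=25 S2=60 S3=10 blocked=[]
Op 9: conn=12 S1=25 S2=60 S3=-1 blocked=[3]

Answer: S3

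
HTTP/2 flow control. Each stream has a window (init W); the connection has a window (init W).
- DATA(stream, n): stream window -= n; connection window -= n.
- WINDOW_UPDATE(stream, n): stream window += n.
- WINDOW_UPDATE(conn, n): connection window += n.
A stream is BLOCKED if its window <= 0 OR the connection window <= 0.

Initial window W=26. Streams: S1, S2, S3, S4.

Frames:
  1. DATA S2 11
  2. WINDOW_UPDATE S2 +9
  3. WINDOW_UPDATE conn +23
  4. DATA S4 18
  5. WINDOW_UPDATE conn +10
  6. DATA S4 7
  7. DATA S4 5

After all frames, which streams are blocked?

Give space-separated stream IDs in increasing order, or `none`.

Op 1: conn=15 S1=26 S2=15 S3=26 S4=26 blocked=[]
Op 2: conn=15 S1=26 S2=24 S3=26 S4=26 blocked=[]
Op 3: conn=38 S1=26 S2=24 S3=26 S4=26 blocked=[]
Op 4: conn=20 S1=26 S2=24 S3=26 S4=8 blocked=[]
Op 5: conn=30 S1=26 S2=24 S3=26 S4=8 blocked=[]
Op 6: conn=23 S1=26 S2=24 S3=26 S4=1 blocked=[]
Op 7: conn=18 S1=26 S2=24 S3=26 S4=-4 blocked=[4]

Answer: S4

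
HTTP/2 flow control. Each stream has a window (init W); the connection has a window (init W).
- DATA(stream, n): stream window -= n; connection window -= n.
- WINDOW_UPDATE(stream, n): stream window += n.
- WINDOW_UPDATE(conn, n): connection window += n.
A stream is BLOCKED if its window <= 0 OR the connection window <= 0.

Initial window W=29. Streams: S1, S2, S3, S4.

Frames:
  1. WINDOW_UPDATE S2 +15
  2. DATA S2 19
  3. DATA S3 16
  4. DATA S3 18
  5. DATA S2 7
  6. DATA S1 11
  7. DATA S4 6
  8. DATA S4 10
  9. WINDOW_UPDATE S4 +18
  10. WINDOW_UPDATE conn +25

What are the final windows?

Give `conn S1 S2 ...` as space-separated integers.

Op 1: conn=29 S1=29 S2=44 S3=29 S4=29 blocked=[]
Op 2: conn=10 S1=29 S2=25 S3=29 S4=29 blocked=[]
Op 3: conn=-6 S1=29 S2=25 S3=13 S4=29 blocked=[1, 2, 3, 4]
Op 4: conn=-24 S1=29 S2=25 S3=-5 S4=29 blocked=[1, 2, 3, 4]
Op 5: conn=-31 S1=29 S2=18 S3=-5 S4=29 blocked=[1, 2, 3, 4]
Op 6: conn=-42 S1=18 S2=18 S3=-5 S4=29 blocked=[1, 2, 3, 4]
Op 7: conn=-48 S1=18 S2=18 S3=-5 S4=23 blocked=[1, 2, 3, 4]
Op 8: conn=-58 S1=18 S2=18 S3=-5 S4=13 blocked=[1, 2, 3, 4]
Op 9: conn=-58 S1=18 S2=18 S3=-5 S4=31 blocked=[1, 2, 3, 4]
Op 10: conn=-33 S1=18 S2=18 S3=-5 S4=31 blocked=[1, 2, 3, 4]

Answer: -33 18 18 -5 31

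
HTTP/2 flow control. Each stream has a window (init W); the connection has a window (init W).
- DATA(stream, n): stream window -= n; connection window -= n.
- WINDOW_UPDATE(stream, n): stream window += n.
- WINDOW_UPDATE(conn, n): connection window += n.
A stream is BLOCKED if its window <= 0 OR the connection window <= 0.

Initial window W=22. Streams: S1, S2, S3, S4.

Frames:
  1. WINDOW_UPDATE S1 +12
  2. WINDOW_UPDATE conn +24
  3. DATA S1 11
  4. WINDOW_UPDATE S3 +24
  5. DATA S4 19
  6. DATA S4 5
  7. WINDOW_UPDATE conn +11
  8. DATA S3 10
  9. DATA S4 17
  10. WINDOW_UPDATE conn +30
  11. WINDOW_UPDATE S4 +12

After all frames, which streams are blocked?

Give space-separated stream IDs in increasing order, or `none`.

Answer: S4

Derivation:
Op 1: conn=22 S1=34 S2=22 S3=22 S4=22 blocked=[]
Op 2: conn=46 S1=34 S2=22 S3=22 S4=22 blocked=[]
Op 3: conn=35 S1=23 S2=22 S3=22 S4=22 blocked=[]
Op 4: conn=35 S1=23 S2=22 S3=46 S4=22 blocked=[]
Op 5: conn=16 S1=23 S2=22 S3=46 S4=3 blocked=[]
Op 6: conn=11 S1=23 S2=22 S3=46 S4=-2 blocked=[4]
Op 7: conn=22 S1=23 S2=22 S3=46 S4=-2 blocked=[4]
Op 8: conn=12 S1=23 S2=22 S3=36 S4=-2 blocked=[4]
Op 9: conn=-5 S1=23 S2=22 S3=36 S4=-19 blocked=[1, 2, 3, 4]
Op 10: conn=25 S1=23 S2=22 S3=36 S4=-19 blocked=[4]
Op 11: conn=25 S1=23 S2=22 S3=36 S4=-7 blocked=[4]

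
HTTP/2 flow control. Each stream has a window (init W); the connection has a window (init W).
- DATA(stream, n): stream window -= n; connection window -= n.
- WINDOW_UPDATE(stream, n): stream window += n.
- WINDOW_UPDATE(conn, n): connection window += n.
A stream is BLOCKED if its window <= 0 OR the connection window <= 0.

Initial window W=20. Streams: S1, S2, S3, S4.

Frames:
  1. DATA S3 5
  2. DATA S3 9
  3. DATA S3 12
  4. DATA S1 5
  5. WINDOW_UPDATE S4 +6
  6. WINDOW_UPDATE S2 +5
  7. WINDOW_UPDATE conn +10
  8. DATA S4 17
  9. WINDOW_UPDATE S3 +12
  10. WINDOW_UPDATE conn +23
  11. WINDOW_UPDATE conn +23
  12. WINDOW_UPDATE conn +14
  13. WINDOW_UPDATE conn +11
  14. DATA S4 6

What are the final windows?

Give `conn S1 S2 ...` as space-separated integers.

Answer: 47 15 25 6 3

Derivation:
Op 1: conn=15 S1=20 S2=20 S3=15 S4=20 blocked=[]
Op 2: conn=6 S1=20 S2=20 S3=6 S4=20 blocked=[]
Op 3: conn=-6 S1=20 S2=20 S3=-6 S4=20 blocked=[1, 2, 3, 4]
Op 4: conn=-11 S1=15 S2=20 S3=-6 S4=20 blocked=[1, 2, 3, 4]
Op 5: conn=-11 S1=15 S2=20 S3=-6 S4=26 blocked=[1, 2, 3, 4]
Op 6: conn=-11 S1=15 S2=25 S3=-6 S4=26 blocked=[1, 2, 3, 4]
Op 7: conn=-1 S1=15 S2=25 S3=-6 S4=26 blocked=[1, 2, 3, 4]
Op 8: conn=-18 S1=15 S2=25 S3=-6 S4=9 blocked=[1, 2, 3, 4]
Op 9: conn=-18 S1=15 S2=25 S3=6 S4=9 blocked=[1, 2, 3, 4]
Op 10: conn=5 S1=15 S2=25 S3=6 S4=9 blocked=[]
Op 11: conn=28 S1=15 S2=25 S3=6 S4=9 blocked=[]
Op 12: conn=42 S1=15 S2=25 S3=6 S4=9 blocked=[]
Op 13: conn=53 S1=15 S2=25 S3=6 S4=9 blocked=[]
Op 14: conn=47 S1=15 S2=25 S3=6 S4=3 blocked=[]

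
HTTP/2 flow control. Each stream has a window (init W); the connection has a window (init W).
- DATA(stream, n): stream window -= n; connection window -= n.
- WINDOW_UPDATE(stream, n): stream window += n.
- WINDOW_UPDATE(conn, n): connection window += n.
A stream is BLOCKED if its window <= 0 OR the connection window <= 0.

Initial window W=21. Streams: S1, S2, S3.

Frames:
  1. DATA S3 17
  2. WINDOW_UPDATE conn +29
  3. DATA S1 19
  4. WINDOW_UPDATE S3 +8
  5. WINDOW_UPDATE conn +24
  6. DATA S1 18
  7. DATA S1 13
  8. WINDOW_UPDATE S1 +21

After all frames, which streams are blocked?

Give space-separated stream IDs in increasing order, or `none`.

Answer: S1

Derivation:
Op 1: conn=4 S1=21 S2=21 S3=4 blocked=[]
Op 2: conn=33 S1=21 S2=21 S3=4 blocked=[]
Op 3: conn=14 S1=2 S2=21 S3=4 blocked=[]
Op 4: conn=14 S1=2 S2=21 S3=12 blocked=[]
Op 5: conn=38 S1=2 S2=21 S3=12 blocked=[]
Op 6: conn=20 S1=-16 S2=21 S3=12 blocked=[1]
Op 7: conn=7 S1=-29 S2=21 S3=12 blocked=[1]
Op 8: conn=7 S1=-8 S2=21 S3=12 blocked=[1]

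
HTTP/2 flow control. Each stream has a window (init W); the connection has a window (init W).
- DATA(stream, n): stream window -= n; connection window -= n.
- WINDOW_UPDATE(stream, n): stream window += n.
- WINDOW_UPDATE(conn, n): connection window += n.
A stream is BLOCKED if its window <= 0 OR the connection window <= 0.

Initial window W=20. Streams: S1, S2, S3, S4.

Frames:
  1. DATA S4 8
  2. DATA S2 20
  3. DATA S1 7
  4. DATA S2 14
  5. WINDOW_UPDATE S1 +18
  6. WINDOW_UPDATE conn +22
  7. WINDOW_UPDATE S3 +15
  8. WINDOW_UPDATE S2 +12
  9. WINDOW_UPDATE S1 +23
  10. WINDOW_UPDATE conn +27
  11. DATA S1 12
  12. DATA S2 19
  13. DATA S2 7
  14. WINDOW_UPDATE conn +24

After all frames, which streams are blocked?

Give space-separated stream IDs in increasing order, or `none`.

Op 1: conn=12 S1=20 S2=20 S3=20 S4=12 blocked=[]
Op 2: conn=-8 S1=20 S2=0 S3=20 S4=12 blocked=[1, 2, 3, 4]
Op 3: conn=-15 S1=13 S2=0 S3=20 S4=12 blocked=[1, 2, 3, 4]
Op 4: conn=-29 S1=13 S2=-14 S3=20 S4=12 blocked=[1, 2, 3, 4]
Op 5: conn=-29 S1=31 S2=-14 S3=20 S4=12 blocked=[1, 2, 3, 4]
Op 6: conn=-7 S1=31 S2=-14 S3=20 S4=12 blocked=[1, 2, 3, 4]
Op 7: conn=-7 S1=31 S2=-14 S3=35 S4=12 blocked=[1, 2, 3, 4]
Op 8: conn=-7 S1=31 S2=-2 S3=35 S4=12 blocked=[1, 2, 3, 4]
Op 9: conn=-7 S1=54 S2=-2 S3=35 S4=12 blocked=[1, 2, 3, 4]
Op 10: conn=20 S1=54 S2=-2 S3=35 S4=12 blocked=[2]
Op 11: conn=8 S1=42 S2=-2 S3=35 S4=12 blocked=[2]
Op 12: conn=-11 S1=42 S2=-21 S3=35 S4=12 blocked=[1, 2, 3, 4]
Op 13: conn=-18 S1=42 S2=-28 S3=35 S4=12 blocked=[1, 2, 3, 4]
Op 14: conn=6 S1=42 S2=-28 S3=35 S4=12 blocked=[2]

Answer: S2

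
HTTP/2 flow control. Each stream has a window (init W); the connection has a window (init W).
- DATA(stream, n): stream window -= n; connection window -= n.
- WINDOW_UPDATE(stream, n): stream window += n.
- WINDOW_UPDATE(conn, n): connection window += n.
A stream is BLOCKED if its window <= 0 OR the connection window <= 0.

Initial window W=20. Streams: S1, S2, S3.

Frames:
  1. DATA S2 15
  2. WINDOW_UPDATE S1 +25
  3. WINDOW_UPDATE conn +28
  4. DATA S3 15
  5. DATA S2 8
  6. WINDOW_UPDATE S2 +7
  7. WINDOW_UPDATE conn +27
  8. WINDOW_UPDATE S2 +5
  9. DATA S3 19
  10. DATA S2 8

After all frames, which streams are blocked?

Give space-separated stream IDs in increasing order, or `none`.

Answer: S3

Derivation:
Op 1: conn=5 S1=20 S2=5 S3=20 blocked=[]
Op 2: conn=5 S1=45 S2=5 S3=20 blocked=[]
Op 3: conn=33 S1=45 S2=5 S3=20 blocked=[]
Op 4: conn=18 S1=45 S2=5 S3=5 blocked=[]
Op 5: conn=10 S1=45 S2=-3 S3=5 blocked=[2]
Op 6: conn=10 S1=45 S2=4 S3=5 blocked=[]
Op 7: conn=37 S1=45 S2=4 S3=5 blocked=[]
Op 8: conn=37 S1=45 S2=9 S3=5 blocked=[]
Op 9: conn=18 S1=45 S2=9 S3=-14 blocked=[3]
Op 10: conn=10 S1=45 S2=1 S3=-14 blocked=[3]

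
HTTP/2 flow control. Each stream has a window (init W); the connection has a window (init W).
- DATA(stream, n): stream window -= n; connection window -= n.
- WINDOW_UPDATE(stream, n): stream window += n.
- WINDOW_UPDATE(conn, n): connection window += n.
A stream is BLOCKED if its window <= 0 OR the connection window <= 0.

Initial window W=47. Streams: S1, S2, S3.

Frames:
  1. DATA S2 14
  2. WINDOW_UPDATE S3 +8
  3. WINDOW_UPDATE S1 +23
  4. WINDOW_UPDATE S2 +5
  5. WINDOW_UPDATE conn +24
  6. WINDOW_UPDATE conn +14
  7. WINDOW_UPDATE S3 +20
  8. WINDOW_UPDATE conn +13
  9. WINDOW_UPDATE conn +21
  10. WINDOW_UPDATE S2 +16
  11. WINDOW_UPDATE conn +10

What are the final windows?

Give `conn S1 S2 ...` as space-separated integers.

Op 1: conn=33 S1=47 S2=33 S3=47 blocked=[]
Op 2: conn=33 S1=47 S2=33 S3=55 blocked=[]
Op 3: conn=33 S1=70 S2=33 S3=55 blocked=[]
Op 4: conn=33 S1=70 S2=38 S3=55 blocked=[]
Op 5: conn=57 S1=70 S2=38 S3=55 blocked=[]
Op 6: conn=71 S1=70 S2=38 S3=55 blocked=[]
Op 7: conn=71 S1=70 S2=38 S3=75 blocked=[]
Op 8: conn=84 S1=70 S2=38 S3=75 blocked=[]
Op 9: conn=105 S1=70 S2=38 S3=75 blocked=[]
Op 10: conn=105 S1=70 S2=54 S3=75 blocked=[]
Op 11: conn=115 S1=70 S2=54 S3=75 blocked=[]

Answer: 115 70 54 75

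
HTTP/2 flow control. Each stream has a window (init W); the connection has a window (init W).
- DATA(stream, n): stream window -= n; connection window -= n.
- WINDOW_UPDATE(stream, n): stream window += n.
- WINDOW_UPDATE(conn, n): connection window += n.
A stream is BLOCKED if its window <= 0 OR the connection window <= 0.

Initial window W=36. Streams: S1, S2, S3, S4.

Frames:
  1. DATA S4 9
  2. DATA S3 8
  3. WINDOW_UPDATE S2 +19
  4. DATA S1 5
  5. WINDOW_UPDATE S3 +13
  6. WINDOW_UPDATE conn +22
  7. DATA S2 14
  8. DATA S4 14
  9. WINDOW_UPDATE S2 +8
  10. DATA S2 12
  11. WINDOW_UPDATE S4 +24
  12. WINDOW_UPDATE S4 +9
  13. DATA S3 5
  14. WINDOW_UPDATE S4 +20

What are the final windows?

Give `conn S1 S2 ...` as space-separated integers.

Answer: -9 31 37 36 66

Derivation:
Op 1: conn=27 S1=36 S2=36 S3=36 S4=27 blocked=[]
Op 2: conn=19 S1=36 S2=36 S3=28 S4=27 blocked=[]
Op 3: conn=19 S1=36 S2=55 S3=28 S4=27 blocked=[]
Op 4: conn=14 S1=31 S2=55 S3=28 S4=27 blocked=[]
Op 5: conn=14 S1=31 S2=55 S3=41 S4=27 blocked=[]
Op 6: conn=36 S1=31 S2=55 S3=41 S4=27 blocked=[]
Op 7: conn=22 S1=31 S2=41 S3=41 S4=27 blocked=[]
Op 8: conn=8 S1=31 S2=41 S3=41 S4=13 blocked=[]
Op 9: conn=8 S1=31 S2=49 S3=41 S4=13 blocked=[]
Op 10: conn=-4 S1=31 S2=37 S3=41 S4=13 blocked=[1, 2, 3, 4]
Op 11: conn=-4 S1=31 S2=37 S3=41 S4=37 blocked=[1, 2, 3, 4]
Op 12: conn=-4 S1=31 S2=37 S3=41 S4=46 blocked=[1, 2, 3, 4]
Op 13: conn=-9 S1=31 S2=37 S3=36 S4=46 blocked=[1, 2, 3, 4]
Op 14: conn=-9 S1=31 S2=37 S3=36 S4=66 blocked=[1, 2, 3, 4]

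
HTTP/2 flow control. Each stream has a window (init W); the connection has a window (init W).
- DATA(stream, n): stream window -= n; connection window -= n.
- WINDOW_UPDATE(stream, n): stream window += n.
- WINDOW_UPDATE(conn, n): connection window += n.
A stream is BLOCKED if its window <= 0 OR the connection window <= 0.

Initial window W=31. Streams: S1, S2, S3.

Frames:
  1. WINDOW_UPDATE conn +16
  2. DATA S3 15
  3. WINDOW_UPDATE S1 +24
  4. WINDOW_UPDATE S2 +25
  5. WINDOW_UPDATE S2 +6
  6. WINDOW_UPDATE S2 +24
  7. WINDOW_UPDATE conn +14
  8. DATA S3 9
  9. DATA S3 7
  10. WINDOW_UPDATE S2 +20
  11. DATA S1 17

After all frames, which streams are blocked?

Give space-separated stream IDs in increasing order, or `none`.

Op 1: conn=47 S1=31 S2=31 S3=31 blocked=[]
Op 2: conn=32 S1=31 S2=31 S3=16 blocked=[]
Op 3: conn=32 S1=55 S2=31 S3=16 blocked=[]
Op 4: conn=32 S1=55 S2=56 S3=16 blocked=[]
Op 5: conn=32 S1=55 S2=62 S3=16 blocked=[]
Op 6: conn=32 S1=55 S2=86 S3=16 blocked=[]
Op 7: conn=46 S1=55 S2=86 S3=16 blocked=[]
Op 8: conn=37 S1=55 S2=86 S3=7 blocked=[]
Op 9: conn=30 S1=55 S2=86 S3=0 blocked=[3]
Op 10: conn=30 S1=55 S2=106 S3=0 blocked=[3]
Op 11: conn=13 S1=38 S2=106 S3=0 blocked=[3]

Answer: S3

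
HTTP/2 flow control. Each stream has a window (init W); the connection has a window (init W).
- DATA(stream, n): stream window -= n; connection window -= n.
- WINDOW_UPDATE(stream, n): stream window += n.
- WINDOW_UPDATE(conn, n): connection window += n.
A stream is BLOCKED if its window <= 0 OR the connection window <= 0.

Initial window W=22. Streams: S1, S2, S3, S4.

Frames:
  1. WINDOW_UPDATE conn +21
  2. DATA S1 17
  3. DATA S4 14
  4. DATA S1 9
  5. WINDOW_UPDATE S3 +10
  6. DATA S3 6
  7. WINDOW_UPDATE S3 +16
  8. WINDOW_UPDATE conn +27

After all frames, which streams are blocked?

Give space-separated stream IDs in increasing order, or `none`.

Answer: S1

Derivation:
Op 1: conn=43 S1=22 S2=22 S3=22 S4=22 blocked=[]
Op 2: conn=26 S1=5 S2=22 S3=22 S4=22 blocked=[]
Op 3: conn=12 S1=5 S2=22 S3=22 S4=8 blocked=[]
Op 4: conn=3 S1=-4 S2=22 S3=22 S4=8 blocked=[1]
Op 5: conn=3 S1=-4 S2=22 S3=32 S4=8 blocked=[1]
Op 6: conn=-3 S1=-4 S2=22 S3=26 S4=8 blocked=[1, 2, 3, 4]
Op 7: conn=-3 S1=-4 S2=22 S3=42 S4=8 blocked=[1, 2, 3, 4]
Op 8: conn=24 S1=-4 S2=22 S3=42 S4=8 blocked=[1]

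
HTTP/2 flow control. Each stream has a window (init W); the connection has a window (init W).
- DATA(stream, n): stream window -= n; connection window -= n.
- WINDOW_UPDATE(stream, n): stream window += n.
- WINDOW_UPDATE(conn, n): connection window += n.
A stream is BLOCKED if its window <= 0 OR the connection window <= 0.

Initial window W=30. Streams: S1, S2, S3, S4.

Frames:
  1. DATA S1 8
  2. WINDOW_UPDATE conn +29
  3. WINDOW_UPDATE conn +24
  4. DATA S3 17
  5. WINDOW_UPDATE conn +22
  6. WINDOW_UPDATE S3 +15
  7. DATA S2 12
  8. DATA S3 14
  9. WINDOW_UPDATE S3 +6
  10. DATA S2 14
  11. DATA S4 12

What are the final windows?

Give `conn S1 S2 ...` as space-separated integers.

Answer: 28 22 4 20 18

Derivation:
Op 1: conn=22 S1=22 S2=30 S3=30 S4=30 blocked=[]
Op 2: conn=51 S1=22 S2=30 S3=30 S4=30 blocked=[]
Op 3: conn=75 S1=22 S2=30 S3=30 S4=30 blocked=[]
Op 4: conn=58 S1=22 S2=30 S3=13 S4=30 blocked=[]
Op 5: conn=80 S1=22 S2=30 S3=13 S4=30 blocked=[]
Op 6: conn=80 S1=22 S2=30 S3=28 S4=30 blocked=[]
Op 7: conn=68 S1=22 S2=18 S3=28 S4=30 blocked=[]
Op 8: conn=54 S1=22 S2=18 S3=14 S4=30 blocked=[]
Op 9: conn=54 S1=22 S2=18 S3=20 S4=30 blocked=[]
Op 10: conn=40 S1=22 S2=4 S3=20 S4=30 blocked=[]
Op 11: conn=28 S1=22 S2=4 S3=20 S4=18 blocked=[]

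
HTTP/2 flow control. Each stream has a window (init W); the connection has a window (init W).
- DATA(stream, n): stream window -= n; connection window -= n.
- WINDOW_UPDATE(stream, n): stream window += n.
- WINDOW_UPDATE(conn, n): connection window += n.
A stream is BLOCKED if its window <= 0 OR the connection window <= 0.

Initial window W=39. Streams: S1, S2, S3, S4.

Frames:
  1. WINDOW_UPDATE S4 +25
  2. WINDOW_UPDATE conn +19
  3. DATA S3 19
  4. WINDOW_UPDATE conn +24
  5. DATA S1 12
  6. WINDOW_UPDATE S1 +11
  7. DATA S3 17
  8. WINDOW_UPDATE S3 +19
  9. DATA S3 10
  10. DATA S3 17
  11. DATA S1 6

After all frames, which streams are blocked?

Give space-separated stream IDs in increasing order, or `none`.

Op 1: conn=39 S1=39 S2=39 S3=39 S4=64 blocked=[]
Op 2: conn=58 S1=39 S2=39 S3=39 S4=64 blocked=[]
Op 3: conn=39 S1=39 S2=39 S3=20 S4=64 blocked=[]
Op 4: conn=63 S1=39 S2=39 S3=20 S4=64 blocked=[]
Op 5: conn=51 S1=27 S2=39 S3=20 S4=64 blocked=[]
Op 6: conn=51 S1=38 S2=39 S3=20 S4=64 blocked=[]
Op 7: conn=34 S1=38 S2=39 S3=3 S4=64 blocked=[]
Op 8: conn=34 S1=38 S2=39 S3=22 S4=64 blocked=[]
Op 9: conn=24 S1=38 S2=39 S3=12 S4=64 blocked=[]
Op 10: conn=7 S1=38 S2=39 S3=-5 S4=64 blocked=[3]
Op 11: conn=1 S1=32 S2=39 S3=-5 S4=64 blocked=[3]

Answer: S3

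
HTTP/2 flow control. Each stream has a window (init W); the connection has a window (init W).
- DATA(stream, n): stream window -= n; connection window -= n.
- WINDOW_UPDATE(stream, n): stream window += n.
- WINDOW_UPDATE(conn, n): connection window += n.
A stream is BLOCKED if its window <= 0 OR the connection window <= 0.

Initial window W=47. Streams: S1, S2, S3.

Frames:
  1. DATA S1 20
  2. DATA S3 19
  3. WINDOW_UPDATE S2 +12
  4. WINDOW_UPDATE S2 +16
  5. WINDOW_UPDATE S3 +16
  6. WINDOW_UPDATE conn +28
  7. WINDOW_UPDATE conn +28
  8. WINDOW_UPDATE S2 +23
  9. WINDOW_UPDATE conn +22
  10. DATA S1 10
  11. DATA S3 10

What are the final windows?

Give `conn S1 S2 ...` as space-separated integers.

Op 1: conn=27 S1=27 S2=47 S3=47 blocked=[]
Op 2: conn=8 S1=27 S2=47 S3=28 blocked=[]
Op 3: conn=8 S1=27 S2=59 S3=28 blocked=[]
Op 4: conn=8 S1=27 S2=75 S3=28 blocked=[]
Op 5: conn=8 S1=27 S2=75 S3=44 blocked=[]
Op 6: conn=36 S1=27 S2=75 S3=44 blocked=[]
Op 7: conn=64 S1=27 S2=75 S3=44 blocked=[]
Op 8: conn=64 S1=27 S2=98 S3=44 blocked=[]
Op 9: conn=86 S1=27 S2=98 S3=44 blocked=[]
Op 10: conn=76 S1=17 S2=98 S3=44 blocked=[]
Op 11: conn=66 S1=17 S2=98 S3=34 blocked=[]

Answer: 66 17 98 34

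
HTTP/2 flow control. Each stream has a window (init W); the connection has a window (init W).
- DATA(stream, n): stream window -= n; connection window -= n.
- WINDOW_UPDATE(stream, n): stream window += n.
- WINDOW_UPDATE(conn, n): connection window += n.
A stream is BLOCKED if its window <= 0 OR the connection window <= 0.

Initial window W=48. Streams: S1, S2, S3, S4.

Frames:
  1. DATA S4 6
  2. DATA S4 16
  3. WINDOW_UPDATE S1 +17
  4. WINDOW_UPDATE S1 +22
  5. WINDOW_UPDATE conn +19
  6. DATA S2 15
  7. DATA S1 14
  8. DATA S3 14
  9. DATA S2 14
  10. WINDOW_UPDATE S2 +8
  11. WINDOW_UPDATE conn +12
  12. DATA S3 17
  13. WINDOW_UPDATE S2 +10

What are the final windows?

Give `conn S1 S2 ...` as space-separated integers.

Op 1: conn=42 S1=48 S2=48 S3=48 S4=42 blocked=[]
Op 2: conn=26 S1=48 S2=48 S3=48 S4=26 blocked=[]
Op 3: conn=26 S1=65 S2=48 S3=48 S4=26 blocked=[]
Op 4: conn=26 S1=87 S2=48 S3=48 S4=26 blocked=[]
Op 5: conn=45 S1=87 S2=48 S3=48 S4=26 blocked=[]
Op 6: conn=30 S1=87 S2=33 S3=48 S4=26 blocked=[]
Op 7: conn=16 S1=73 S2=33 S3=48 S4=26 blocked=[]
Op 8: conn=2 S1=73 S2=33 S3=34 S4=26 blocked=[]
Op 9: conn=-12 S1=73 S2=19 S3=34 S4=26 blocked=[1, 2, 3, 4]
Op 10: conn=-12 S1=73 S2=27 S3=34 S4=26 blocked=[1, 2, 3, 4]
Op 11: conn=0 S1=73 S2=27 S3=34 S4=26 blocked=[1, 2, 3, 4]
Op 12: conn=-17 S1=73 S2=27 S3=17 S4=26 blocked=[1, 2, 3, 4]
Op 13: conn=-17 S1=73 S2=37 S3=17 S4=26 blocked=[1, 2, 3, 4]

Answer: -17 73 37 17 26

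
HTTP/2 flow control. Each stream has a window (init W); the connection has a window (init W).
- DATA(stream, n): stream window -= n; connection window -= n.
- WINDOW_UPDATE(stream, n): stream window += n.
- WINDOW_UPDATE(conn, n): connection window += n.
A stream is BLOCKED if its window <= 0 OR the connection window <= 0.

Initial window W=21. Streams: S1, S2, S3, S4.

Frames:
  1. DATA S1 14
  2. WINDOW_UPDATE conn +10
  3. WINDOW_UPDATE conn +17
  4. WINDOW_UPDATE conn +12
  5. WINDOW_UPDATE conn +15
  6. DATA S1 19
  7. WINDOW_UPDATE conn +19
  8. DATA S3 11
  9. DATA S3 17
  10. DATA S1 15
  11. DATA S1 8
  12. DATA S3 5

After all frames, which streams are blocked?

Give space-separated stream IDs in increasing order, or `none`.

Op 1: conn=7 S1=7 S2=21 S3=21 S4=21 blocked=[]
Op 2: conn=17 S1=7 S2=21 S3=21 S4=21 blocked=[]
Op 3: conn=34 S1=7 S2=21 S3=21 S4=21 blocked=[]
Op 4: conn=46 S1=7 S2=21 S3=21 S4=21 blocked=[]
Op 5: conn=61 S1=7 S2=21 S3=21 S4=21 blocked=[]
Op 6: conn=42 S1=-12 S2=21 S3=21 S4=21 blocked=[1]
Op 7: conn=61 S1=-12 S2=21 S3=21 S4=21 blocked=[1]
Op 8: conn=50 S1=-12 S2=21 S3=10 S4=21 blocked=[1]
Op 9: conn=33 S1=-12 S2=21 S3=-7 S4=21 blocked=[1, 3]
Op 10: conn=18 S1=-27 S2=21 S3=-7 S4=21 blocked=[1, 3]
Op 11: conn=10 S1=-35 S2=21 S3=-7 S4=21 blocked=[1, 3]
Op 12: conn=5 S1=-35 S2=21 S3=-12 S4=21 blocked=[1, 3]

Answer: S1 S3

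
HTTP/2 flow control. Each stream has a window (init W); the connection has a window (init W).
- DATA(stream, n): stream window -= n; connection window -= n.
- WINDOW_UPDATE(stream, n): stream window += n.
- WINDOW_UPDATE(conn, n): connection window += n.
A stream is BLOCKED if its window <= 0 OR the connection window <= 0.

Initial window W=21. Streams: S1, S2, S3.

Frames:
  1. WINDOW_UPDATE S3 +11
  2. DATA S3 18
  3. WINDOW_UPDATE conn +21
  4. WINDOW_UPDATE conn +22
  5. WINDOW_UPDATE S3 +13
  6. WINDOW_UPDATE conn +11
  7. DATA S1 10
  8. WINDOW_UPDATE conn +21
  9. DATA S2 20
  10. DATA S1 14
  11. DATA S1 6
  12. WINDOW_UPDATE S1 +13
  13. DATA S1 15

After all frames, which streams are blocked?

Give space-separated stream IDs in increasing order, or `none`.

Op 1: conn=21 S1=21 S2=21 S3=32 blocked=[]
Op 2: conn=3 S1=21 S2=21 S3=14 blocked=[]
Op 3: conn=24 S1=21 S2=21 S3=14 blocked=[]
Op 4: conn=46 S1=21 S2=21 S3=14 blocked=[]
Op 5: conn=46 S1=21 S2=21 S3=27 blocked=[]
Op 6: conn=57 S1=21 S2=21 S3=27 blocked=[]
Op 7: conn=47 S1=11 S2=21 S3=27 blocked=[]
Op 8: conn=68 S1=11 S2=21 S3=27 blocked=[]
Op 9: conn=48 S1=11 S2=1 S3=27 blocked=[]
Op 10: conn=34 S1=-3 S2=1 S3=27 blocked=[1]
Op 11: conn=28 S1=-9 S2=1 S3=27 blocked=[1]
Op 12: conn=28 S1=4 S2=1 S3=27 blocked=[]
Op 13: conn=13 S1=-11 S2=1 S3=27 blocked=[1]

Answer: S1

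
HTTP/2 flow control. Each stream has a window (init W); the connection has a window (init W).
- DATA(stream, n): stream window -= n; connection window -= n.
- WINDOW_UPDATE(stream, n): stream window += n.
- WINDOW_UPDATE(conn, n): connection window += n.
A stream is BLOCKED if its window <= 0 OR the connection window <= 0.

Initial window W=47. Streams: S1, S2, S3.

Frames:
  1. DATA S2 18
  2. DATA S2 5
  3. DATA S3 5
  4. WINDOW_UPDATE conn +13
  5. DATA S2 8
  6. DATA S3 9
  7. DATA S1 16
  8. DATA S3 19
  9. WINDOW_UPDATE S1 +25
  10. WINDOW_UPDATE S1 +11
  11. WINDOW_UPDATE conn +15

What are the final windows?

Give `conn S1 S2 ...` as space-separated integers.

Op 1: conn=29 S1=47 S2=29 S3=47 blocked=[]
Op 2: conn=24 S1=47 S2=24 S3=47 blocked=[]
Op 3: conn=19 S1=47 S2=24 S3=42 blocked=[]
Op 4: conn=32 S1=47 S2=24 S3=42 blocked=[]
Op 5: conn=24 S1=47 S2=16 S3=42 blocked=[]
Op 6: conn=15 S1=47 S2=16 S3=33 blocked=[]
Op 7: conn=-1 S1=31 S2=16 S3=33 blocked=[1, 2, 3]
Op 8: conn=-20 S1=31 S2=16 S3=14 blocked=[1, 2, 3]
Op 9: conn=-20 S1=56 S2=16 S3=14 blocked=[1, 2, 3]
Op 10: conn=-20 S1=67 S2=16 S3=14 blocked=[1, 2, 3]
Op 11: conn=-5 S1=67 S2=16 S3=14 blocked=[1, 2, 3]

Answer: -5 67 16 14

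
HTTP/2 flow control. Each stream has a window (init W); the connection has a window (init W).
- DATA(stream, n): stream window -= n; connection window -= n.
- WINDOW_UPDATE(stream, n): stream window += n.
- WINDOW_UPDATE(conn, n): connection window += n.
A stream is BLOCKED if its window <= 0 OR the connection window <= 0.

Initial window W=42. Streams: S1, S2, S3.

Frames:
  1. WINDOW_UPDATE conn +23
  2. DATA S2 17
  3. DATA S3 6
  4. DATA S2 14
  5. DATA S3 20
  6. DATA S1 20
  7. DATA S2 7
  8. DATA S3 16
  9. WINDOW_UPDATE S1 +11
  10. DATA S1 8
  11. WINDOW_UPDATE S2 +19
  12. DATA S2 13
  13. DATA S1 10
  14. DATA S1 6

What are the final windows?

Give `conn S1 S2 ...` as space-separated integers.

Op 1: conn=65 S1=42 S2=42 S3=42 blocked=[]
Op 2: conn=48 S1=42 S2=25 S3=42 blocked=[]
Op 3: conn=42 S1=42 S2=25 S3=36 blocked=[]
Op 4: conn=28 S1=42 S2=11 S3=36 blocked=[]
Op 5: conn=8 S1=42 S2=11 S3=16 blocked=[]
Op 6: conn=-12 S1=22 S2=11 S3=16 blocked=[1, 2, 3]
Op 7: conn=-19 S1=22 S2=4 S3=16 blocked=[1, 2, 3]
Op 8: conn=-35 S1=22 S2=4 S3=0 blocked=[1, 2, 3]
Op 9: conn=-35 S1=33 S2=4 S3=0 blocked=[1, 2, 3]
Op 10: conn=-43 S1=25 S2=4 S3=0 blocked=[1, 2, 3]
Op 11: conn=-43 S1=25 S2=23 S3=0 blocked=[1, 2, 3]
Op 12: conn=-56 S1=25 S2=10 S3=0 blocked=[1, 2, 3]
Op 13: conn=-66 S1=15 S2=10 S3=0 blocked=[1, 2, 3]
Op 14: conn=-72 S1=9 S2=10 S3=0 blocked=[1, 2, 3]

Answer: -72 9 10 0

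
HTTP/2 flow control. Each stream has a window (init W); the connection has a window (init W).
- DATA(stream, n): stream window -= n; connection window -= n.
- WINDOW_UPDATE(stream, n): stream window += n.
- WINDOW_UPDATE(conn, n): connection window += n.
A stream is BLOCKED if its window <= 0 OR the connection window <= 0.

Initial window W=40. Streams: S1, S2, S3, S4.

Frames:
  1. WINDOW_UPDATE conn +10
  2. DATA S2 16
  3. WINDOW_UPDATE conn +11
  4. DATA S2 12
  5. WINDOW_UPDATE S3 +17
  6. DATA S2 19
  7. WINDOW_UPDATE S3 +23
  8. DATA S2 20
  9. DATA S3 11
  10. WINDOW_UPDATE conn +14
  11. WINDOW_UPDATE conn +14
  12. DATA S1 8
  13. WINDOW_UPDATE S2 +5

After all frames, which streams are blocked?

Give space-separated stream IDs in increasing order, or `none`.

Answer: S2

Derivation:
Op 1: conn=50 S1=40 S2=40 S3=40 S4=40 blocked=[]
Op 2: conn=34 S1=40 S2=24 S3=40 S4=40 blocked=[]
Op 3: conn=45 S1=40 S2=24 S3=40 S4=40 blocked=[]
Op 4: conn=33 S1=40 S2=12 S3=40 S4=40 blocked=[]
Op 5: conn=33 S1=40 S2=12 S3=57 S4=40 blocked=[]
Op 6: conn=14 S1=40 S2=-7 S3=57 S4=40 blocked=[2]
Op 7: conn=14 S1=40 S2=-7 S3=80 S4=40 blocked=[2]
Op 8: conn=-6 S1=40 S2=-27 S3=80 S4=40 blocked=[1, 2, 3, 4]
Op 9: conn=-17 S1=40 S2=-27 S3=69 S4=40 blocked=[1, 2, 3, 4]
Op 10: conn=-3 S1=40 S2=-27 S3=69 S4=40 blocked=[1, 2, 3, 4]
Op 11: conn=11 S1=40 S2=-27 S3=69 S4=40 blocked=[2]
Op 12: conn=3 S1=32 S2=-27 S3=69 S4=40 blocked=[2]
Op 13: conn=3 S1=32 S2=-22 S3=69 S4=40 blocked=[2]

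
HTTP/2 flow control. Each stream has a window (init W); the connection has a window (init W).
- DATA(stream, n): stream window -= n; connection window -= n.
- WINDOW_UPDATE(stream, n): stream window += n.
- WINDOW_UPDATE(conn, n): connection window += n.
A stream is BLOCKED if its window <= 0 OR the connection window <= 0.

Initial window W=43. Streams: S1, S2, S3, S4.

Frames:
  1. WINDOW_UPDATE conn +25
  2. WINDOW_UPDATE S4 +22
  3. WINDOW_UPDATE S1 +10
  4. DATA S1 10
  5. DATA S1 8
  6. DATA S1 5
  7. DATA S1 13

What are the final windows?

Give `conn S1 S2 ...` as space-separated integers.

Answer: 32 17 43 43 65

Derivation:
Op 1: conn=68 S1=43 S2=43 S3=43 S4=43 blocked=[]
Op 2: conn=68 S1=43 S2=43 S3=43 S4=65 blocked=[]
Op 3: conn=68 S1=53 S2=43 S3=43 S4=65 blocked=[]
Op 4: conn=58 S1=43 S2=43 S3=43 S4=65 blocked=[]
Op 5: conn=50 S1=35 S2=43 S3=43 S4=65 blocked=[]
Op 6: conn=45 S1=30 S2=43 S3=43 S4=65 blocked=[]
Op 7: conn=32 S1=17 S2=43 S3=43 S4=65 blocked=[]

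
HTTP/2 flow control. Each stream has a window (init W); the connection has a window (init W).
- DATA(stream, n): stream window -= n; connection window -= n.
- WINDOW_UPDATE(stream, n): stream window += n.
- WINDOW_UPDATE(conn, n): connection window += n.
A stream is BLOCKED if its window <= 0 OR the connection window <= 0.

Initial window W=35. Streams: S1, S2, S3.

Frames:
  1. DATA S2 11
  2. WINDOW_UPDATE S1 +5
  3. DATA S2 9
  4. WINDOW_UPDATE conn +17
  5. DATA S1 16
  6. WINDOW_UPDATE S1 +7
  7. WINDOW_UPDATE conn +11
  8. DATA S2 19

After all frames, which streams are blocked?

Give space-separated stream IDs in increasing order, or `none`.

Answer: S2

Derivation:
Op 1: conn=24 S1=35 S2=24 S3=35 blocked=[]
Op 2: conn=24 S1=40 S2=24 S3=35 blocked=[]
Op 3: conn=15 S1=40 S2=15 S3=35 blocked=[]
Op 4: conn=32 S1=40 S2=15 S3=35 blocked=[]
Op 5: conn=16 S1=24 S2=15 S3=35 blocked=[]
Op 6: conn=16 S1=31 S2=15 S3=35 blocked=[]
Op 7: conn=27 S1=31 S2=15 S3=35 blocked=[]
Op 8: conn=8 S1=31 S2=-4 S3=35 blocked=[2]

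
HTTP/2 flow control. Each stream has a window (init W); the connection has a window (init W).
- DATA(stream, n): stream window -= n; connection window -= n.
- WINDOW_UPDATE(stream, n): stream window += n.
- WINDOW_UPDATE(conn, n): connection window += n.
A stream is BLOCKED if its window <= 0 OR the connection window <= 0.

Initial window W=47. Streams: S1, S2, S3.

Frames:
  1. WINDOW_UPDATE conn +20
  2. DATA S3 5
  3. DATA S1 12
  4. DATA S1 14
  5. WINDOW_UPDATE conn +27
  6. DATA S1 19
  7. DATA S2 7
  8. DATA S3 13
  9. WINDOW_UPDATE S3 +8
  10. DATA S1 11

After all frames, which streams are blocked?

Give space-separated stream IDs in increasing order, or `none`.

Answer: S1

Derivation:
Op 1: conn=67 S1=47 S2=47 S3=47 blocked=[]
Op 2: conn=62 S1=47 S2=47 S3=42 blocked=[]
Op 3: conn=50 S1=35 S2=47 S3=42 blocked=[]
Op 4: conn=36 S1=21 S2=47 S3=42 blocked=[]
Op 5: conn=63 S1=21 S2=47 S3=42 blocked=[]
Op 6: conn=44 S1=2 S2=47 S3=42 blocked=[]
Op 7: conn=37 S1=2 S2=40 S3=42 blocked=[]
Op 8: conn=24 S1=2 S2=40 S3=29 blocked=[]
Op 9: conn=24 S1=2 S2=40 S3=37 blocked=[]
Op 10: conn=13 S1=-9 S2=40 S3=37 blocked=[1]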